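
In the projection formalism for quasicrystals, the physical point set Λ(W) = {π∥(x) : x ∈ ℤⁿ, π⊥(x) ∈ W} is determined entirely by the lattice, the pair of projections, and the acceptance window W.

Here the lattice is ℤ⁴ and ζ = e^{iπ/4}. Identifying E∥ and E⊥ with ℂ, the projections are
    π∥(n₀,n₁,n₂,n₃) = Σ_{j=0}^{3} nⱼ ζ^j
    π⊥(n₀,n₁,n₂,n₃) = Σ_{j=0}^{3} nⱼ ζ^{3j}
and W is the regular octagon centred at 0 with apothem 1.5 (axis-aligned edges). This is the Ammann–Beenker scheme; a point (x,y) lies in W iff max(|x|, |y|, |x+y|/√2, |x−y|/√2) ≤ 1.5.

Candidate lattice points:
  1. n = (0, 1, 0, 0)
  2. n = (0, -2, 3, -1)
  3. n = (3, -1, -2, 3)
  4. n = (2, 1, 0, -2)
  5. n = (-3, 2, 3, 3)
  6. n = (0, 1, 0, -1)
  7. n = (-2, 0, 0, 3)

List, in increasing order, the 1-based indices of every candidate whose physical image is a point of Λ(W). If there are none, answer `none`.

Internal map: ζ^{3j} for j=0..3 gives (1,0), (−√2/2,√2/2), (0,−1), (√2/2,√2/2).
candidate 1: n = (0, 1, 0, 0) → π⊥ ≈ (-0.707107, +0.707107); max(|x|,|y|,|x±y|/√2) = 1.000000 ≤ 1.5 ⇒ ∈ W
candidate 2: n = (0, -2, 3, -1) → π⊥ ≈ (+0.707107, -5.121320); max(|x|,|y|,|x±y|/√2) = 5.121320 > 1.5 ⇒ ∉ W
candidate 3: n = (3, -1, -2, 3) → π⊥ ≈ (+5.828427, +3.414214); max(|x|,|y|,|x±y|/√2) = 6.535534 > 1.5 ⇒ ∉ W
candidate 4: n = (2, 1, 0, -2) → π⊥ ≈ (-0.121320, -0.707107); max(|x|,|y|,|x±y|/√2) = 0.707107 ≤ 1.5 ⇒ ∈ W
candidate 5: n = (-3, 2, 3, 3) → π⊥ ≈ (-2.292893, +0.535534); max(|x|,|y|,|x±y|/√2) = 2.292893 > 1.5 ⇒ ∉ W
candidate 6: n = (0, 1, 0, -1) → π⊥ ≈ (-1.414214, +0.000000); max(|x|,|y|,|x±y|/√2) = 1.414214 ≤ 1.5 ⇒ ∈ W
candidate 7: n = (-2, 0, 0, 3) → π⊥ ≈ (+0.121320, +2.121320); max(|x|,|y|,|x±y|/√2) = 2.121320 > 1.5 ⇒ ∉ W

1, 4, 6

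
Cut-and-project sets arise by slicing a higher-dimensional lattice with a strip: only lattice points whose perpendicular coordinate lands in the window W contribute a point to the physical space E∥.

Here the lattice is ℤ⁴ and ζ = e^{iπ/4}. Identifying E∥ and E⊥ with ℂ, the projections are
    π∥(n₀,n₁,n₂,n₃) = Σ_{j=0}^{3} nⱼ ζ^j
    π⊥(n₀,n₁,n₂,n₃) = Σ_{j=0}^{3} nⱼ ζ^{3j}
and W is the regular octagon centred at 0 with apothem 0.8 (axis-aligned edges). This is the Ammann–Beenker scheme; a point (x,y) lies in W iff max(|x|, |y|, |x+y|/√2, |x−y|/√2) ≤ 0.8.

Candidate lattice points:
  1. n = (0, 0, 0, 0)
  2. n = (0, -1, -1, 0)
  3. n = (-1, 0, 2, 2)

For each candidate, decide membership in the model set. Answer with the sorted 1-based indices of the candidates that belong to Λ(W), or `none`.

1, 2, 3

π⊥(n) = n₀ + n₁ζ³ + n₂ζ⁶ + n₃ζ⁹ where ζ = e^{iπ/4}.
candidate 1: n = (0, 0, 0, 0) → π⊥ ≈ (+0.00000, +0.00000); max(|x|,|y|,|x±y|/√2) = 0.00000 ≤ 0.8 ⇒ ∈ W
candidate 2: n = (0, -1, -1, 0) → π⊥ ≈ (+0.70711, +0.29289); max(|x|,|y|,|x±y|/√2) = 0.70711 ≤ 0.8 ⇒ ∈ W
candidate 3: n = (-1, 0, 2, 2) → π⊥ ≈ (+0.41421, -0.58579); max(|x|,|y|,|x±y|/√2) = 0.70711 ≤ 0.8 ⇒ ∈ W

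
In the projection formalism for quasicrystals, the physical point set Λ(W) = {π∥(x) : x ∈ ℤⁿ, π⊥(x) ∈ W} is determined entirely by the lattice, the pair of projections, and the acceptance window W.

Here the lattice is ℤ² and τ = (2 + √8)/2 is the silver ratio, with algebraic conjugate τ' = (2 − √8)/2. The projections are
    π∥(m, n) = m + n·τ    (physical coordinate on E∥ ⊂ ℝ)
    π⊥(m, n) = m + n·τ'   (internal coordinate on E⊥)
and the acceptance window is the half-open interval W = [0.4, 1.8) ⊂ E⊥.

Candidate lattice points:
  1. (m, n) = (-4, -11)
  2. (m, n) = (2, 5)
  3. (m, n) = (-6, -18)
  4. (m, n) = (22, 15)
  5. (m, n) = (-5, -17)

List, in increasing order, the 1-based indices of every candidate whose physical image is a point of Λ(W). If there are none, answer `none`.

1, 3

Compute τ' = (2−√8)/2 = -0.414214, so π⊥(m,n) = m -0.414214·n.
[1] lift (-4,-11): star map gives 0.556349; window check 0.4 ≤ 0.556349 < 1.8 is true → IN Λ
[2] lift (2,5): star map gives -0.071068; window check 0.4 ≤ -0.071068 < 1.8 is false → out
[3] lift (-6,-18): star map gives 1.455844; window check 0.4 ≤ 1.455844 < 1.8 is true → IN Λ
[4] lift (22,15): star map gives 15.786797; window check 0.4 ≤ 15.786797 < 1.8 is false → out
[5] lift (-5,-17): star map gives 2.041631; window check 0.4 ≤ 2.041631 < 1.8 is false → out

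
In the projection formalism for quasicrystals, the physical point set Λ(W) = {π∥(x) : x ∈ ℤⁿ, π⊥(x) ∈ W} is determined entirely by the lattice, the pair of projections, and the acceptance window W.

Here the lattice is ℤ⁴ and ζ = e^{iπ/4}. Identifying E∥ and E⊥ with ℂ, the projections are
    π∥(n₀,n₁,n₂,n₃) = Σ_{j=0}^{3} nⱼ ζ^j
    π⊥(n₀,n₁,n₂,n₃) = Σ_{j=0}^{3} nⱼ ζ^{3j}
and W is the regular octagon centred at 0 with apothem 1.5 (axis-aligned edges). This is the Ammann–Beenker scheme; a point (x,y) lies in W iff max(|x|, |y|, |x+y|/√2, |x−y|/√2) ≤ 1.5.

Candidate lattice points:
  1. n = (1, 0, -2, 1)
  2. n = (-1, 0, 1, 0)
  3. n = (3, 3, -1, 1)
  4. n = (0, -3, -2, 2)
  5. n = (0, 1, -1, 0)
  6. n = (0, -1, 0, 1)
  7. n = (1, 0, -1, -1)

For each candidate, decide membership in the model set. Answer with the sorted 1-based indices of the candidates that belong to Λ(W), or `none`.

With ζ = e^{iπ/4} the internal vectors are ζ^0,ζ^3,ζ^6,ζ^9.
#1 (1, 0, -2, 1): internal (1.70711, 2.70711); octagon support 3.12132 vs apothem 1.5 → ∉ W
#2 (-1, 0, 1, 0): internal (-1.00000, -1.00000); octagon support 1.41421 vs apothem 1.5 → ∈ W
#3 (3, 3, -1, 1): internal (1.58579, 3.82843); octagon support 3.82843 vs apothem 1.5 → ∉ W
#4 (0, -3, -2, 2): internal (3.53553, 1.29289); octagon support 3.53553 vs apothem 1.5 → ∉ W
#5 (0, 1, -1, 0): internal (-0.70711, 1.70711); octagon support 1.70711 vs apothem 1.5 → ∉ W
#6 (0, -1, 0, 1): internal (1.41421, 0.00000); octagon support 1.41421 vs apothem 1.5 → ∈ W
#7 (1, 0, -1, -1): internal (0.29289, 0.29289); octagon support 0.41421 vs apothem 1.5 → ∈ W

2, 6, 7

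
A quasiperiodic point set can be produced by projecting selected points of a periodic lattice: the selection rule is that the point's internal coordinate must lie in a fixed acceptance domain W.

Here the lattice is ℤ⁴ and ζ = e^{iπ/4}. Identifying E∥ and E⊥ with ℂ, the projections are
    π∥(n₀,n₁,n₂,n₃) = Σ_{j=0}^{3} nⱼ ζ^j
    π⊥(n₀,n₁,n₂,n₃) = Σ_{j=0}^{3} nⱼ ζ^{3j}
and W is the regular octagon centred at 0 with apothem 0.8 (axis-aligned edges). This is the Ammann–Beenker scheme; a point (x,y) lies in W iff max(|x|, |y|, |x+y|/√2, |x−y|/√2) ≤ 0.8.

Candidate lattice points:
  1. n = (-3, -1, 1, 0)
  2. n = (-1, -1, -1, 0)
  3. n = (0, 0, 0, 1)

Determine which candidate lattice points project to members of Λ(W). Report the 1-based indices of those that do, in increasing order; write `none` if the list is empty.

2

π⊥(n) = n₀ + n₁ζ³ + n₂ζ⁶ + n₃ζ⁹ where ζ = e^{iπ/4}.
#1 (-3, -1, 1, 0): internal (-2.292893, -1.707107); octagon support 2.828427 vs apothem 0.8 → ∉ W
#2 (-1, -1, -1, 0): internal (-0.292893, 0.292893); octagon support 0.414214 vs apothem 0.8 → ∈ W
#3 (0, 0, 0, 1): internal (0.707107, 0.707107); octagon support 1.000000 vs apothem 0.8 → ∉ W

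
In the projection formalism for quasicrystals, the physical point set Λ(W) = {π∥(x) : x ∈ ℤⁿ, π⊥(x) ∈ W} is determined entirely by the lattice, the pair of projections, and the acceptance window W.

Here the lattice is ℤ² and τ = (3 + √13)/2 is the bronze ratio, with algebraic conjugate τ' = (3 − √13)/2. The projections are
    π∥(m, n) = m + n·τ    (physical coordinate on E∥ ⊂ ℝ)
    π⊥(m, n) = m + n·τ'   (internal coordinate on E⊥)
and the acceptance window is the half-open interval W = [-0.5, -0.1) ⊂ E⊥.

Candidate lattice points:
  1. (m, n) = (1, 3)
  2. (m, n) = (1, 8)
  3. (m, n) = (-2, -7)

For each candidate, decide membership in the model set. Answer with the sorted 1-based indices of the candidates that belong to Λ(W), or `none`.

Compute τ' = (3−√13)/2 = -0.30278, so π⊥(m,n) = m -0.30278·n.
[1] lift (1,3): star map gives 0.09167; window check -0.5 ≤ 0.09167 < -0.1 is false → out
[2] lift (1,8): star map gives -1.42221; window check -0.5 ≤ -1.42221 < -0.1 is false → out
[3] lift (-2,-7): star map gives 0.11943; window check -0.5 ≤ 0.11943 < -0.1 is false → out

none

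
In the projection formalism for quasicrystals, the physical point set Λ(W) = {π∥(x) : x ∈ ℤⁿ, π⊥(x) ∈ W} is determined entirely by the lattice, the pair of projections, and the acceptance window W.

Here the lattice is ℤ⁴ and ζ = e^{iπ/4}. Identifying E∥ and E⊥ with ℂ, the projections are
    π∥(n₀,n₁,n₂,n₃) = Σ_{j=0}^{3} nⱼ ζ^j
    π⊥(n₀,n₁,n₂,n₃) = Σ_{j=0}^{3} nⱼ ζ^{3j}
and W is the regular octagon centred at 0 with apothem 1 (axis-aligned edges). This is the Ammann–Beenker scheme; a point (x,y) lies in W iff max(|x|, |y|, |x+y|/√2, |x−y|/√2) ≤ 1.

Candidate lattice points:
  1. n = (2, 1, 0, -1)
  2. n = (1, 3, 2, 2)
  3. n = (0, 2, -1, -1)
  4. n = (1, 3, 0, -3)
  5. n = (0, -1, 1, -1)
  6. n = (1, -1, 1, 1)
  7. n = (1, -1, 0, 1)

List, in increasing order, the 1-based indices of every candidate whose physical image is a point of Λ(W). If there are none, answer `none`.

1

With ζ = e^{iπ/4} the internal vectors are ζ^0,ζ^3,ζ^6,ζ^9.
#1 (2, 1, 0, -1): internal (0.585786, 0.000000); octagon support 0.585786 vs apothem 1 → ∈ W
#2 (1, 3, 2, 2): internal (0.292893, 1.535534); octagon support 1.535534 vs apothem 1 → ∉ W
#3 (0, 2, -1, -1): internal (-2.121320, 1.707107); octagon support 2.707107 vs apothem 1 → ∉ W
#4 (1, 3, 0, -3): internal (-3.242641, 0.000000); octagon support 3.242641 vs apothem 1 → ∉ W
#5 (0, -1, 1, -1): internal (0.000000, -2.414214); octagon support 2.414214 vs apothem 1 → ∉ W
#6 (1, -1, 1, 1): internal (2.414214, -1.000000); octagon support 2.414214 vs apothem 1 → ∉ W
#7 (1, -1, 0, 1): internal (2.414214, 0.000000); octagon support 2.414214 vs apothem 1 → ∉ W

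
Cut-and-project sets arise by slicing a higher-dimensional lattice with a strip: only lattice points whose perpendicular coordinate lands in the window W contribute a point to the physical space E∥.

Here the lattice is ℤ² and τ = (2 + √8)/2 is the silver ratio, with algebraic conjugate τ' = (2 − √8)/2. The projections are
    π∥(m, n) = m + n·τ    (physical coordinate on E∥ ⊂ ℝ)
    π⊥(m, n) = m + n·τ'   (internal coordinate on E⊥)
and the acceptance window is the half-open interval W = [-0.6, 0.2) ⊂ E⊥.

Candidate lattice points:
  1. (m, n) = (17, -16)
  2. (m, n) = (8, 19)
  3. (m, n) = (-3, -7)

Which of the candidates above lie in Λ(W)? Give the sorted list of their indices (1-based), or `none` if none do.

Compute τ' = (2−√8)/2 = -0.4142, so π⊥(m,n) = m -0.4142·n.
candidate 1: (m,n)=(17,-16) → π∥ = 17-16·τ ≈ -21.6274, π⊥ = 17-16·τ' ≈ 23.6274 ∉ [-0.6, 0.2) ⇒ out
candidate 2: (m,n)=(8,19) → π∥ = 8+19·τ ≈ 53.8701, π⊥ = 8+19·τ' ≈ 0.1299 ∈ [-0.6, 0.2) ⇒ IN Λ
candidate 3: (m,n)=(-3,-7) → π∥ = -3-7·τ ≈ -19.8995, π⊥ = -3-7·τ' ≈ -0.1005 ∈ [-0.6, 0.2) ⇒ IN Λ

2, 3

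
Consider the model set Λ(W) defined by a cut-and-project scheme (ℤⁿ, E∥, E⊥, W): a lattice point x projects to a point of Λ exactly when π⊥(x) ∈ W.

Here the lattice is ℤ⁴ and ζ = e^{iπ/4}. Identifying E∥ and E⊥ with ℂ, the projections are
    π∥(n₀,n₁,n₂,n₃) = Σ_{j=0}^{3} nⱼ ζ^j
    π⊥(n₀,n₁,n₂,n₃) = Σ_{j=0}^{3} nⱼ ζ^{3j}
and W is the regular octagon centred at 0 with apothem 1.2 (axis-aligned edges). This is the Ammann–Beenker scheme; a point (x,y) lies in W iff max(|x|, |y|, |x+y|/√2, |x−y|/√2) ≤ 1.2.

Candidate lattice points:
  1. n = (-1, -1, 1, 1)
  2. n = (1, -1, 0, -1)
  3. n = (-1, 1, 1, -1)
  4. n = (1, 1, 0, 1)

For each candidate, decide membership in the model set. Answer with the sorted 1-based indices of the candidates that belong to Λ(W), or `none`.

1

Internal map: ζ^{3j} for j=0..3 gives (1,0), (−√2/2,√2/2), (0,−1), (√2/2,√2/2).
#1 (-1, -1, 1, 1): internal (0.4142, -1.0000); octagon support 1.0000 vs apothem 1.2 → ∈ W
#2 (1, -1, 0, -1): internal (1.0000, -1.4142); octagon support 1.7071 vs apothem 1.2 → ∉ W
#3 (-1, 1, 1, -1): internal (-2.4142, -1.0000); octagon support 2.4142 vs apothem 1.2 → ∉ W
#4 (1, 1, 0, 1): internal (1.0000, 1.4142); octagon support 1.7071 vs apothem 1.2 → ∉ W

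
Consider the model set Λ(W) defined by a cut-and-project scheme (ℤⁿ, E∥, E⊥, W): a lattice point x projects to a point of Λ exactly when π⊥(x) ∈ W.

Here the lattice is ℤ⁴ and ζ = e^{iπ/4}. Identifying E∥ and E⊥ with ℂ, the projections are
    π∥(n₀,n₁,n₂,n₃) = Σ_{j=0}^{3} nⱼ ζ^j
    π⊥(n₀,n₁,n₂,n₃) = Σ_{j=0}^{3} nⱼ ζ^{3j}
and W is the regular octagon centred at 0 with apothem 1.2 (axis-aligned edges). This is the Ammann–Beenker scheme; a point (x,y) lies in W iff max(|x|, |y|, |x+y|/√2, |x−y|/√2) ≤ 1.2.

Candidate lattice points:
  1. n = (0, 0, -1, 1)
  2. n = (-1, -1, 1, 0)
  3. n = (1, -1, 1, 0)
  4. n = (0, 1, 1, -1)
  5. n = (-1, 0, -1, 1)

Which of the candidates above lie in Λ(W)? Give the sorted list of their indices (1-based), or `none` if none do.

none

With ζ = e^{iπ/4} the internal vectors are ζ^0,ζ^3,ζ^6,ζ^9.
#1 (0, 0, -1, 1): internal (0.70711, 1.70711); octagon support 1.70711 vs apothem 1.2 → ∉ W
#2 (-1, -1, 1, 0): internal (-0.29289, -1.70711); octagon support 1.70711 vs apothem 1.2 → ∉ W
#3 (1, -1, 1, 0): internal (1.70711, -1.70711); octagon support 2.41421 vs apothem 1.2 → ∉ W
#4 (0, 1, 1, -1): internal (-1.41421, -1.00000); octagon support 1.70711 vs apothem 1.2 → ∉ W
#5 (-1, 0, -1, 1): internal (-0.29289, 1.70711); octagon support 1.70711 vs apothem 1.2 → ∉ W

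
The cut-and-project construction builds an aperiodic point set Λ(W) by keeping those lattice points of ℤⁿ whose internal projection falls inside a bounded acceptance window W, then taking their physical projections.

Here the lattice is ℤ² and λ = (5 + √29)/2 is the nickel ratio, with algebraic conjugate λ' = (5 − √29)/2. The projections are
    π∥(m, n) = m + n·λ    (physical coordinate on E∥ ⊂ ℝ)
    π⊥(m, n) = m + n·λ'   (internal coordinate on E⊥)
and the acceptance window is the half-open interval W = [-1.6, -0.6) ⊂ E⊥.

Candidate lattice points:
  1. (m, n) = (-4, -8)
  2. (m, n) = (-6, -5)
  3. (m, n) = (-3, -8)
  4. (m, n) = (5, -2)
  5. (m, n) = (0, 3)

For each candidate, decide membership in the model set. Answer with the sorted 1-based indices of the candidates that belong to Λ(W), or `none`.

3

λ' = (5−√29)/2 ≈ -0.1926.
candidate 1: (m,n)=(-4,-8) → π∥ = -4-8·λ ≈ -45.5407, π⊥ = -4-8·λ' ≈ -2.4593 ∉ [-1.6, -0.6) ⇒ out
candidate 2: (m,n)=(-6,-5) → π∥ = -6-5·λ ≈ -31.9629, π⊥ = -6-5·λ' ≈ -5.0371 ∉ [-1.6, -0.6) ⇒ out
candidate 3: (m,n)=(-3,-8) → π∥ = -3-8·λ ≈ -44.5407, π⊥ = -3-8·λ' ≈ -1.4593 ∈ [-1.6, -0.6) ⇒ IN Λ
candidate 4: (m,n)=(5,-2) → π∥ = 5-2·λ ≈ -5.3852, π⊥ = 5-2·λ' ≈ 5.3852 ∉ [-1.6, -0.6) ⇒ out
candidate 5: (m,n)=(0,3) → π∥ = 0+3·λ ≈ 15.5777, π⊥ = 0+3·λ' ≈ -0.5777 ∉ [-1.6, -0.6) ⇒ out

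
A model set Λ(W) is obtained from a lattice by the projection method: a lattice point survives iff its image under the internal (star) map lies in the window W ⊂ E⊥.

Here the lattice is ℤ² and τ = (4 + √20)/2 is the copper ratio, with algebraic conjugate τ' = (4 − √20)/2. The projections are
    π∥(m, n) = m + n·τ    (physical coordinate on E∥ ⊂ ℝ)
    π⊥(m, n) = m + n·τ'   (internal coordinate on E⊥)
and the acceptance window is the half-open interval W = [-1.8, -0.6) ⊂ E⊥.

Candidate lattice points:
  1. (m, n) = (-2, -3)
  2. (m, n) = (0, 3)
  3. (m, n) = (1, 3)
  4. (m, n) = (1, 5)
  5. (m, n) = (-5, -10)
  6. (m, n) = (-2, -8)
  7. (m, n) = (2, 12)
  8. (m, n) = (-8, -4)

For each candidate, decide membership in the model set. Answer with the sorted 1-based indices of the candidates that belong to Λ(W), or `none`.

Numerically τ ≈ 4.236068 and τ' = −1/τ ≈ -0.236068.
[1] lift (-2,-3): star map gives -1.291796; window check -1.8 ≤ -1.291796 < -0.6 is true → IN Λ
[2] lift (0,3): star map gives -0.708204; window check -1.8 ≤ -0.708204 < -0.6 is true → IN Λ
[3] lift (1,3): star map gives 0.291796; window check -1.8 ≤ 0.291796 < -0.6 is false → out
[4] lift (1,5): star map gives -0.180340; window check -1.8 ≤ -0.180340 < -0.6 is false → out
[5] lift (-5,-10): star map gives -2.639320; window check -1.8 ≤ -2.639320 < -0.6 is false → out
[6] lift (-2,-8): star map gives -0.111456; window check -1.8 ≤ -0.111456 < -0.6 is false → out
[7] lift (2,12): star map gives -0.832816; window check -1.8 ≤ -0.832816 < -0.6 is true → IN Λ
[8] lift (-8,-4): star map gives -7.055728; window check -1.8 ≤ -7.055728 < -0.6 is false → out

1, 2, 7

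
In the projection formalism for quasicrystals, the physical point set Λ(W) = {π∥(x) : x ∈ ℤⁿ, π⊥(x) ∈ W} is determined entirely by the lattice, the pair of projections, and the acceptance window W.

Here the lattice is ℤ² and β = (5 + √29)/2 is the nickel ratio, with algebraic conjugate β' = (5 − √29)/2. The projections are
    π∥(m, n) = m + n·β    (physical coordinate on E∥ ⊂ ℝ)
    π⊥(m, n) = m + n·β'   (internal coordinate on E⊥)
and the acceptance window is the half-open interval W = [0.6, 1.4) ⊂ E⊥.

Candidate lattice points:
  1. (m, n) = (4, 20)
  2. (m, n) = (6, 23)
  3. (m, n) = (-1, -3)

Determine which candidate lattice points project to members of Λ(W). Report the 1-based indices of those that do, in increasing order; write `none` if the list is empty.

none

β' = (5−√29)/2 ≈ -0.19258.
candidate 1: (m,n)=(4,20) → π∥ = 4+20·β ≈ 107.85165, π⊥ = 4+20·β' ≈ 0.14835 ∉ [0.6, 1.4) ⇒ out
candidate 2: (m,n)=(6,23) → π∥ = 6+23·β ≈ 125.42940, π⊥ = 6+23·β' ≈ 1.57060 ∉ [0.6, 1.4) ⇒ out
candidate 3: (m,n)=(-1,-3) → π∥ = -1-3·β ≈ -16.57775, π⊥ = -1-3·β' ≈ -0.42225 ∉ [0.6, 1.4) ⇒ out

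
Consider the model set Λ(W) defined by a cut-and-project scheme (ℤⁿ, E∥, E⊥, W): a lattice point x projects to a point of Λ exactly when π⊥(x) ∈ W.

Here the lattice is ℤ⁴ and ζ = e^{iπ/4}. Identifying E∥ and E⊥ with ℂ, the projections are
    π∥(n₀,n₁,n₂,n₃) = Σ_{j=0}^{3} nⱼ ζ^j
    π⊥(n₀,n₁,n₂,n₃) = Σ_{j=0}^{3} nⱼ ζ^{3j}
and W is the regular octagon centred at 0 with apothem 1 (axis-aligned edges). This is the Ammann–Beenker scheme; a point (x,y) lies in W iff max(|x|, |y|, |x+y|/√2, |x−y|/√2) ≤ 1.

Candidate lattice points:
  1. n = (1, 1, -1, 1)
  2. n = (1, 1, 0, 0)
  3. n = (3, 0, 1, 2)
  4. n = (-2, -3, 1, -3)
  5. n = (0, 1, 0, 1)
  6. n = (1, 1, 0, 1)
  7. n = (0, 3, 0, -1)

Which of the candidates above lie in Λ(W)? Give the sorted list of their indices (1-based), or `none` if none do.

2

With ζ = e^{iπ/4} the internal vectors are ζ^0,ζ^3,ζ^6,ζ^9.
candidate 1: n = (1, 1, -1, 1) → π⊥ ≈ (+1.00000, +2.41421); max(|x|,|y|,|x±y|/√2) = 2.41421 > 1 ⇒ ∉ W
candidate 2: n = (1, 1, 0, 0) → π⊥ ≈ (+0.29289, +0.70711); max(|x|,|y|,|x±y|/√2) = 0.70711 ≤ 1 ⇒ ∈ W
candidate 3: n = (3, 0, 1, 2) → π⊥ ≈ (+4.41421, +0.41421); max(|x|,|y|,|x±y|/√2) = 4.41421 > 1 ⇒ ∉ W
candidate 4: n = (-2, -3, 1, -3) → π⊥ ≈ (-2.00000, -5.24264); max(|x|,|y|,|x±y|/√2) = 5.24264 > 1 ⇒ ∉ W
candidate 5: n = (0, 1, 0, 1) → π⊥ ≈ (+0.00000, +1.41421); max(|x|,|y|,|x±y|/√2) = 1.41421 > 1 ⇒ ∉ W
candidate 6: n = (1, 1, 0, 1) → π⊥ ≈ (+1.00000, +1.41421); max(|x|,|y|,|x±y|/√2) = 1.70711 > 1 ⇒ ∉ W
candidate 7: n = (0, 3, 0, -1) → π⊥ ≈ (-2.82843, +1.41421); max(|x|,|y|,|x±y|/√2) = 3.00000 > 1 ⇒ ∉ W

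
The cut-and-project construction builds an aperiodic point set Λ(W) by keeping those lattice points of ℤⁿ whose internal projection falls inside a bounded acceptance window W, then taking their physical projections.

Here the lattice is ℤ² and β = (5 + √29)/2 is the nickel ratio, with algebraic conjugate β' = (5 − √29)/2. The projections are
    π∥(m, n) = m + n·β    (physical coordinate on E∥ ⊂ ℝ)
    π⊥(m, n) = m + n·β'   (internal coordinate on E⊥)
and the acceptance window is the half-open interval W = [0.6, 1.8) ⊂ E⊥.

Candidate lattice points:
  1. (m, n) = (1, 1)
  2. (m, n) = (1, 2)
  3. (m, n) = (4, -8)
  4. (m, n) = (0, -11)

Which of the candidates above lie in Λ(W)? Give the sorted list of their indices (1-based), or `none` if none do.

Numerically β ≈ 5.19258 and β' = −1/β ≈ -0.19258.
[1] lift (1,1): star map gives 0.80742; window check 0.6 ≤ 0.80742 < 1.8 is true → IN Λ
[2] lift (1,2): star map gives 0.61484; window check 0.6 ≤ 0.61484 < 1.8 is true → IN Λ
[3] lift (4,-8): star map gives 5.54066; window check 0.6 ≤ 5.54066 < 1.8 is false → out
[4] lift (0,-11): star map gives 2.11841; window check 0.6 ≤ 2.11841 < 1.8 is false → out

1, 2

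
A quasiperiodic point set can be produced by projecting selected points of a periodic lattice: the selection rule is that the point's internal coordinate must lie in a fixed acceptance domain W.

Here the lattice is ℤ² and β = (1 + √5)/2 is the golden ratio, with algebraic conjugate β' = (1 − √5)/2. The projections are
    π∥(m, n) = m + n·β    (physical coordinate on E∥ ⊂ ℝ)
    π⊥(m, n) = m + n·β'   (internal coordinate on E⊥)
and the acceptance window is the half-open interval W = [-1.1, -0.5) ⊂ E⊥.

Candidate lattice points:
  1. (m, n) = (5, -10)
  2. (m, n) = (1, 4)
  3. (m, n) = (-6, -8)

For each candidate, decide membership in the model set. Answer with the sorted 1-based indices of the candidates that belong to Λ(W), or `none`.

Compute β' = (1−√5)/2 = -0.618034, so π⊥(m,n) = m -0.618034·n.
[1] lift (5,-10): star map gives 11.180340; window check -1.1 ≤ 11.180340 < -0.5 is false → out
[2] lift (1,4): star map gives -1.472136; window check -1.1 ≤ -1.472136 < -0.5 is false → out
[3] lift (-6,-8): star map gives -1.055728; window check -1.1 ≤ -1.055728 < -0.5 is true → IN Λ

3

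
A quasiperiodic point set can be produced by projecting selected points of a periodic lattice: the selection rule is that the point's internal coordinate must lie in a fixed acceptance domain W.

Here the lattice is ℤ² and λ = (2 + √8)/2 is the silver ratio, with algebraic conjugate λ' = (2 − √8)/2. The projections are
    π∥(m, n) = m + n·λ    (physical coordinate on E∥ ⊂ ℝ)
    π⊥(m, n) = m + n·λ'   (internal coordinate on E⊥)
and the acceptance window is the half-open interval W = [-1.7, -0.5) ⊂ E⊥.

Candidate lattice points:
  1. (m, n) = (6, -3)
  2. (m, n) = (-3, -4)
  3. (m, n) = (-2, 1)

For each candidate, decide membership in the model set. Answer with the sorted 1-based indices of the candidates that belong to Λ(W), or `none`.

λ' = (2−√8)/2 ≈ -0.4142.
[1] lift (6,-3): star map gives 7.2426; window check -1.7 ≤ 7.2426 < -0.5 is false → out
[2] lift (-3,-4): star map gives -1.3431; window check -1.7 ≤ -1.3431 < -0.5 is true → IN Λ
[3] lift (-2,1): star map gives -2.4142; window check -1.7 ≤ -2.4142 < -0.5 is false → out

2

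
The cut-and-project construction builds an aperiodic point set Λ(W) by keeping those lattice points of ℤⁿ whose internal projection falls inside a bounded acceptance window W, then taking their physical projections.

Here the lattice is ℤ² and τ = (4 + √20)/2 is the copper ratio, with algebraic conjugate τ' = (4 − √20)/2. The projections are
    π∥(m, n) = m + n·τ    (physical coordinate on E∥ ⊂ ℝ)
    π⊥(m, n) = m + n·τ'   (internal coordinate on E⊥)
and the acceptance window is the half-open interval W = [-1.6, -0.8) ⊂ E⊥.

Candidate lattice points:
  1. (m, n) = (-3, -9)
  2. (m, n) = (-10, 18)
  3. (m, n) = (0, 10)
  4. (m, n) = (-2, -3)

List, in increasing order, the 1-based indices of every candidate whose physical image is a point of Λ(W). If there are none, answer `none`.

τ' = (4−√20)/2 ≈ -0.236068.
candidate 1: (m,n)=(-3,-9) → π∥ = -3-9·τ ≈ -41.124612, π⊥ = -3-9·τ' ≈ -0.875388 ∈ [-1.6, -0.8) ⇒ IN Λ
candidate 2: (m,n)=(-10,18) → π∥ = -10+18·τ ≈ 66.249224, π⊥ = -10+18·τ' ≈ -14.249224 ∉ [-1.6, -0.8) ⇒ out
candidate 3: (m,n)=(0,10) → π∥ = 0+10·τ ≈ 42.360680, π⊥ = 0+10·τ' ≈ -2.360680 ∉ [-1.6, -0.8) ⇒ out
candidate 4: (m,n)=(-2,-3) → π∥ = -2-3·τ ≈ -14.708204, π⊥ = -2-3·τ' ≈ -1.291796 ∈ [-1.6, -0.8) ⇒ IN Λ

1, 4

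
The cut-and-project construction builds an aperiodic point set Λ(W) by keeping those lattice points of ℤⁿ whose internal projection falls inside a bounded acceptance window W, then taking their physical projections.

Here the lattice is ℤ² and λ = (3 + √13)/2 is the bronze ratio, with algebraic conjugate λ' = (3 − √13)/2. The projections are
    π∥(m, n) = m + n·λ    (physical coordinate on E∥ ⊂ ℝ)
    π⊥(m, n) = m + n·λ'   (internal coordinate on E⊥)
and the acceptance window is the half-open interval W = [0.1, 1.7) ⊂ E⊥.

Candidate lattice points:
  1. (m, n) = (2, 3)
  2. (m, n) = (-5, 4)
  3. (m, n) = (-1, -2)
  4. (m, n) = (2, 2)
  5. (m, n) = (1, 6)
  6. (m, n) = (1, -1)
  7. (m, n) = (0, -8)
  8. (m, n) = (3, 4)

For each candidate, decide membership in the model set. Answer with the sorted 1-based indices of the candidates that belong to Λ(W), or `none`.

λ' = (3−√13)/2 ≈ -0.3028.
[1] lift (2,3): star map gives 1.0917; window check 0.1 ≤ 1.0917 < 1.7 is true → IN Λ
[2] lift (-5,4): star map gives -6.2111; window check 0.1 ≤ -6.2111 < 1.7 is false → out
[3] lift (-1,-2): star map gives -0.3944; window check 0.1 ≤ -0.3944 < 1.7 is false → out
[4] lift (2,2): star map gives 1.3944; window check 0.1 ≤ 1.3944 < 1.7 is true → IN Λ
[5] lift (1,6): star map gives -0.8167; window check 0.1 ≤ -0.8167 < 1.7 is false → out
[6] lift (1,-1): star map gives 1.3028; window check 0.1 ≤ 1.3028 < 1.7 is true → IN Λ
[7] lift (0,-8): star map gives 2.4222; window check 0.1 ≤ 2.4222 < 1.7 is false → out
[8] lift (3,4): star map gives 1.7889; window check 0.1 ≤ 1.7889 < 1.7 is false → out

1, 4, 6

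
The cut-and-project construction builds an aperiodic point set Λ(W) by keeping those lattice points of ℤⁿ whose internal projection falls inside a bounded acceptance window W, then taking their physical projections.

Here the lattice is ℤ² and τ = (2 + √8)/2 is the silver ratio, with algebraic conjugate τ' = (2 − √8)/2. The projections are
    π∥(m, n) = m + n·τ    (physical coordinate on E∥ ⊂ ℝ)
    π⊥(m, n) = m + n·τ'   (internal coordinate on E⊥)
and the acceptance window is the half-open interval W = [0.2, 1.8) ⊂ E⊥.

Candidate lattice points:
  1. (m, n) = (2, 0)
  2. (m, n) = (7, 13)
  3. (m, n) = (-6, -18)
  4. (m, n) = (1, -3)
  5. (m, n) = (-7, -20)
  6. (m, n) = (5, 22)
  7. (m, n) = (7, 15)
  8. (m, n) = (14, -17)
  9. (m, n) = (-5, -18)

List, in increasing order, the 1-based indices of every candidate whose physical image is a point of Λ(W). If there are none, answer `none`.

τ' = (2−√8)/2 ≈ -0.4142.
candidate 1: (m,n)=(2,0) → π∥ = 2+0·τ ≈ 2.0000, π⊥ = 2+0·τ' ≈ 2.0000 ∉ [0.2, 1.8) ⇒ out
candidate 2: (m,n)=(7,13) → π∥ = 7+13·τ ≈ 38.3848, π⊥ = 7+13·τ' ≈ 1.6152 ∈ [0.2, 1.8) ⇒ IN Λ
candidate 3: (m,n)=(-6,-18) → π∥ = -6-18·τ ≈ -49.4558, π⊥ = -6-18·τ' ≈ 1.4558 ∈ [0.2, 1.8) ⇒ IN Λ
candidate 4: (m,n)=(1,-3) → π∥ = 1-3·τ ≈ -6.2426, π⊥ = 1-3·τ' ≈ 2.2426 ∉ [0.2, 1.8) ⇒ out
candidate 5: (m,n)=(-7,-20) → π∥ = -7-20·τ ≈ -55.2843, π⊥ = -7-20·τ' ≈ 1.2843 ∈ [0.2, 1.8) ⇒ IN Λ
candidate 6: (m,n)=(5,22) → π∥ = 5+22·τ ≈ 58.1127, π⊥ = 5+22·τ' ≈ -4.1127 ∉ [0.2, 1.8) ⇒ out
candidate 7: (m,n)=(7,15) → π∥ = 7+15·τ ≈ 43.2132, π⊥ = 7+15·τ' ≈ 0.7868 ∈ [0.2, 1.8) ⇒ IN Λ
candidate 8: (m,n)=(14,-17) → π∥ = 14-17·τ ≈ -27.0416, π⊥ = 14-17·τ' ≈ 21.0416 ∉ [0.2, 1.8) ⇒ out
candidate 9: (m,n)=(-5,-18) → π∥ = -5-18·τ ≈ -48.4558, π⊥ = -5-18·τ' ≈ 2.4558 ∉ [0.2, 1.8) ⇒ out

2, 3, 5, 7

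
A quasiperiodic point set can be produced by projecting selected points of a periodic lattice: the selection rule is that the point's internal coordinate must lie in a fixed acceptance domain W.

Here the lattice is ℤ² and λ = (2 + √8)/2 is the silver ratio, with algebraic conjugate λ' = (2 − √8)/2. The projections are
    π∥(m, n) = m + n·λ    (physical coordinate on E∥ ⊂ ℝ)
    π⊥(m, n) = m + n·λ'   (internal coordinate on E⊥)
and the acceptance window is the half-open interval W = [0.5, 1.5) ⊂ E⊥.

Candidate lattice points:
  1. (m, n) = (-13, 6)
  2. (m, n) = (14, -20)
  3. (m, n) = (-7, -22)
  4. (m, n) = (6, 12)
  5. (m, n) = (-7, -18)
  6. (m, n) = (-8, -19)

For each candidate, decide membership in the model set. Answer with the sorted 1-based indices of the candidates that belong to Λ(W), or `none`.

4

λ' = (2−√8)/2 ≈ -0.414214.
candidate 1: (m,n)=(-13,6) → π∥ = -13+6·λ ≈ 1.485281, π⊥ = -13+6·λ' ≈ -15.485281 ∉ [0.5, 1.5) ⇒ out
candidate 2: (m,n)=(14,-20) → π∥ = 14-20·λ ≈ -34.284271, π⊥ = 14-20·λ' ≈ 22.284271 ∉ [0.5, 1.5) ⇒ out
candidate 3: (m,n)=(-7,-22) → π∥ = -7-22·λ ≈ -60.112698, π⊥ = -7-22·λ' ≈ 2.112698 ∉ [0.5, 1.5) ⇒ out
candidate 4: (m,n)=(6,12) → π∥ = 6+12·λ ≈ 34.970563, π⊥ = 6+12·λ' ≈ 1.029437 ∈ [0.5, 1.5) ⇒ IN Λ
candidate 5: (m,n)=(-7,-18) → π∥ = -7-18·λ ≈ -50.455844, π⊥ = -7-18·λ' ≈ 0.455844 ∉ [0.5, 1.5) ⇒ out
candidate 6: (m,n)=(-8,-19) → π∥ = -8-19·λ ≈ -53.870058, π⊥ = -8-19·λ' ≈ -0.129942 ∉ [0.5, 1.5) ⇒ out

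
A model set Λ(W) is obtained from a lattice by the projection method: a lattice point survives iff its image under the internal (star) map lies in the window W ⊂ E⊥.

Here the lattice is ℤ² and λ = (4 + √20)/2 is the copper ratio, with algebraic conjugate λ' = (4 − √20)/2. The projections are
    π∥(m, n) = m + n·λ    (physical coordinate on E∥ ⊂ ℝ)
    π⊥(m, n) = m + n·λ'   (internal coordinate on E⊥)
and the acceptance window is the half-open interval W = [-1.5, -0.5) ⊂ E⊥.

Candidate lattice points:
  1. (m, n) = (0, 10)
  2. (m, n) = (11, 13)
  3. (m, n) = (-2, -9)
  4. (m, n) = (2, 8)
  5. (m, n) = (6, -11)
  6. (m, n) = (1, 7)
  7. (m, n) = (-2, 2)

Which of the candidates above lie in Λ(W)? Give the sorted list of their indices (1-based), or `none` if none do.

6

Compute λ' = (4−√20)/2 = -0.236068, so π⊥(m,n) = m -0.236068·n.
candidate 1: (m,n)=(0,10) → π∥ = 0+10·λ ≈ 42.360680, π⊥ = 0+10·λ' ≈ -2.360680 ∉ [-1.5, -0.5) ⇒ out
candidate 2: (m,n)=(11,13) → π∥ = 11+13·λ ≈ 66.068884, π⊥ = 11+13·λ' ≈ 7.931116 ∉ [-1.5, -0.5) ⇒ out
candidate 3: (m,n)=(-2,-9) → π∥ = -2-9·λ ≈ -40.124612, π⊥ = -2-9·λ' ≈ 0.124612 ∉ [-1.5, -0.5) ⇒ out
candidate 4: (m,n)=(2,8) → π∥ = 2+8·λ ≈ 35.888544, π⊥ = 2+8·λ' ≈ 0.111456 ∉ [-1.5, -0.5) ⇒ out
candidate 5: (m,n)=(6,-11) → π∥ = 6-11·λ ≈ -40.596748, π⊥ = 6-11·λ' ≈ 8.596748 ∉ [-1.5, -0.5) ⇒ out
candidate 6: (m,n)=(1,7) → π∥ = 1+7·λ ≈ 30.652476, π⊥ = 1+7·λ' ≈ -0.652476 ∈ [-1.5, -0.5) ⇒ IN Λ
candidate 7: (m,n)=(-2,2) → π∥ = -2+2·λ ≈ 6.472136, π⊥ = -2+2·λ' ≈ -2.472136 ∉ [-1.5, -0.5) ⇒ out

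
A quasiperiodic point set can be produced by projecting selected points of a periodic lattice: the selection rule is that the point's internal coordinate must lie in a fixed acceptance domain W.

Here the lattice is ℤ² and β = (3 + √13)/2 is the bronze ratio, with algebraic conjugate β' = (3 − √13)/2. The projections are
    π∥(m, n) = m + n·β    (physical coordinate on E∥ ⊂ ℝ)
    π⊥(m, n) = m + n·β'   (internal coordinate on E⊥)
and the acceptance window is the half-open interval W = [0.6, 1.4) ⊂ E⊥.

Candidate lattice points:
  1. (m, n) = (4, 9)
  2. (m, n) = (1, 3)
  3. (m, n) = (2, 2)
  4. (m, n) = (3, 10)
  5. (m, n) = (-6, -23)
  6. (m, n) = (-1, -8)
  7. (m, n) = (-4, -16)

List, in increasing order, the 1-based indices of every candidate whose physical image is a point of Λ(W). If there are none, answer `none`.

Numerically β ≈ 3.30278 and β' = −1/β ≈ -0.30278.
#1 (4,9): internal coord 4 + (9)·β' = +1.27502; +1.27502 ∈ [0.6, 1.4) → IN Λ
#2 (1,3): internal coord 1 + (3)·β' = +0.09167; +0.09167 ∉ [0.6, 1.4) → out
#3 (2,2): internal coord 2 + (2)·β' = +1.39445; +1.39445 ∈ [0.6, 1.4) → IN Λ
#4 (3,10): internal coord 3 + (10)·β' = -0.02776; -0.02776 ∉ [0.6, 1.4) → out
#5 (-6,-23): internal coord -6 + (-23)·β' = +0.96384; +0.96384 ∈ [0.6, 1.4) → IN Λ
#6 (-1,-8): internal coord -1 + (-8)·β' = +1.42221; +1.42221 ∉ [0.6, 1.4) → out
#7 (-4,-16): internal coord -4 + (-16)·β' = +0.84441; +0.84441 ∈ [0.6, 1.4) → IN Λ

1, 3, 5, 7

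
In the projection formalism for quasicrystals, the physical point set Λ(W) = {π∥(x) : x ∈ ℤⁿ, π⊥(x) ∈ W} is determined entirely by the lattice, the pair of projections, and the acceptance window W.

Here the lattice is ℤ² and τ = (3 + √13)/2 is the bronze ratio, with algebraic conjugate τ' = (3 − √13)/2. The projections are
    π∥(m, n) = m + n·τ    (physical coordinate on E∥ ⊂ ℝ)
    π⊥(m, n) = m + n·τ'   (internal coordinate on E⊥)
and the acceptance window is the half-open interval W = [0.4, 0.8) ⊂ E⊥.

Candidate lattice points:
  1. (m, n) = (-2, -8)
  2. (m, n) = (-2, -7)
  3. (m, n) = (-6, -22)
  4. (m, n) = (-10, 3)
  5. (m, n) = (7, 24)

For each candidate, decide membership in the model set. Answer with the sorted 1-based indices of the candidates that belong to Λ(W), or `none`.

1, 3

Numerically τ ≈ 3.3028 and τ' = −1/τ ≈ -0.3028.
candidate 1: (m,n)=(-2,-8) → π∥ = -2-8·τ ≈ -28.4222, π⊥ = -2-8·τ' ≈ 0.4222 ∈ [0.4, 0.8) ⇒ IN Λ
candidate 2: (m,n)=(-2,-7) → π∥ = -2-7·τ ≈ -25.1194, π⊥ = -2-7·τ' ≈ 0.1194 ∉ [0.4, 0.8) ⇒ out
candidate 3: (m,n)=(-6,-22) → π∥ = -6-22·τ ≈ -78.6611, π⊥ = -6-22·τ' ≈ 0.6611 ∈ [0.4, 0.8) ⇒ IN Λ
candidate 4: (m,n)=(-10,3) → π∥ = -10+3·τ ≈ -0.0917, π⊥ = -10+3·τ' ≈ -10.9083 ∉ [0.4, 0.8) ⇒ out
candidate 5: (m,n)=(7,24) → π∥ = 7+24·τ ≈ 86.2666, π⊥ = 7+24·τ' ≈ -0.2666 ∉ [0.4, 0.8) ⇒ out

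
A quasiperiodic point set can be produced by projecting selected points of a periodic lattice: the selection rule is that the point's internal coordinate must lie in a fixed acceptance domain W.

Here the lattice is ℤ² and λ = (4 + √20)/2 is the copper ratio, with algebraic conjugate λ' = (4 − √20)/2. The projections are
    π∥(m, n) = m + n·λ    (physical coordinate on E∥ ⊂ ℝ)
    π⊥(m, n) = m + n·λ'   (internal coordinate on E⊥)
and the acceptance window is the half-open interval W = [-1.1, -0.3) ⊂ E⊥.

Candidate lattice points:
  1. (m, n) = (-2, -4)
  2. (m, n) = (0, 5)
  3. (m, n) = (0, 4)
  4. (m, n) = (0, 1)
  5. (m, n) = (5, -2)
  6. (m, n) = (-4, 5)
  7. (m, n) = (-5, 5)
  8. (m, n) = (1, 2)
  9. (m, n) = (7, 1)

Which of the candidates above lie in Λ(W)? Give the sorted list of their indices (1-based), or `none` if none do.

1, 3

Compute λ' = (4−√20)/2 = -0.23607, so π⊥(m,n) = m -0.23607·n.
candidate 1: (m,n)=(-2,-4) → π∥ = -2-4·λ ≈ -18.94427, π⊥ = -2-4·λ' ≈ -1.05573 ∈ [-1.1, -0.3) ⇒ IN Λ
candidate 2: (m,n)=(0,5) → π∥ = 0+5·λ ≈ 21.18034, π⊥ = 0+5·λ' ≈ -1.18034 ∉ [-1.1, -0.3) ⇒ out
candidate 3: (m,n)=(0,4) → π∥ = 0+4·λ ≈ 16.94427, π⊥ = 0+4·λ' ≈ -0.94427 ∈ [-1.1, -0.3) ⇒ IN Λ
candidate 4: (m,n)=(0,1) → π∥ = 0+1·λ ≈ 4.23607, π⊥ = 0+1·λ' ≈ -0.23607 ∉ [-1.1, -0.3) ⇒ out
candidate 5: (m,n)=(5,-2) → π∥ = 5-2·λ ≈ -3.47214, π⊥ = 5-2·λ' ≈ 5.47214 ∉ [-1.1, -0.3) ⇒ out
candidate 6: (m,n)=(-4,5) → π∥ = -4+5·λ ≈ 17.18034, π⊥ = -4+5·λ' ≈ -5.18034 ∉ [-1.1, -0.3) ⇒ out
candidate 7: (m,n)=(-5,5) → π∥ = -5+5·λ ≈ 16.18034, π⊥ = -5+5·λ' ≈ -6.18034 ∉ [-1.1, -0.3) ⇒ out
candidate 8: (m,n)=(1,2) → π∥ = 1+2·λ ≈ 9.47214, π⊥ = 1+2·λ' ≈ 0.52786 ∉ [-1.1, -0.3) ⇒ out
candidate 9: (m,n)=(7,1) → π∥ = 7+1·λ ≈ 11.23607, π⊥ = 7+1·λ' ≈ 6.76393 ∉ [-1.1, -0.3) ⇒ out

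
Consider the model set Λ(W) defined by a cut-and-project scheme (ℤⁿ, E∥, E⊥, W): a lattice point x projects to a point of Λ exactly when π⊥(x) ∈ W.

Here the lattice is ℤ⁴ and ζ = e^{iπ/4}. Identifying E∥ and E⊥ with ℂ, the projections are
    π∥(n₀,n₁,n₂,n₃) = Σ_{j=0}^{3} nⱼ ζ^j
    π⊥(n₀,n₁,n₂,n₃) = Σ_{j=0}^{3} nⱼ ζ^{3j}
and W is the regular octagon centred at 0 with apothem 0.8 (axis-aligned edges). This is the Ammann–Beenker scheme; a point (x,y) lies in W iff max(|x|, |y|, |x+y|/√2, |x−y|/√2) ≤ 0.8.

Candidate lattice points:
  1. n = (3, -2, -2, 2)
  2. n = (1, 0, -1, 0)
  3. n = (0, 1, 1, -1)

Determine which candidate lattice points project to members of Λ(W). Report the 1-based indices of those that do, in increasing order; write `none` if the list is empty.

π⊥(n) = n₀ + n₁ζ³ + n₂ζ⁶ + n₃ζ⁹ where ζ = e^{iπ/4}.
candidate 1: n = (3, -2, -2, 2) → π⊥ ≈ (+5.828427, +2.000000); max(|x|,|y|,|x±y|/√2) = 5.828427 > 0.8 ⇒ ∉ W
candidate 2: n = (1, 0, -1, 0) → π⊥ ≈ (+1.000000, +1.000000); max(|x|,|y|,|x±y|/√2) = 1.414214 > 0.8 ⇒ ∉ W
candidate 3: n = (0, 1, 1, -1) → π⊥ ≈ (-1.414214, -1.000000); max(|x|,|y|,|x±y|/√2) = 1.707107 > 0.8 ⇒ ∉ W

none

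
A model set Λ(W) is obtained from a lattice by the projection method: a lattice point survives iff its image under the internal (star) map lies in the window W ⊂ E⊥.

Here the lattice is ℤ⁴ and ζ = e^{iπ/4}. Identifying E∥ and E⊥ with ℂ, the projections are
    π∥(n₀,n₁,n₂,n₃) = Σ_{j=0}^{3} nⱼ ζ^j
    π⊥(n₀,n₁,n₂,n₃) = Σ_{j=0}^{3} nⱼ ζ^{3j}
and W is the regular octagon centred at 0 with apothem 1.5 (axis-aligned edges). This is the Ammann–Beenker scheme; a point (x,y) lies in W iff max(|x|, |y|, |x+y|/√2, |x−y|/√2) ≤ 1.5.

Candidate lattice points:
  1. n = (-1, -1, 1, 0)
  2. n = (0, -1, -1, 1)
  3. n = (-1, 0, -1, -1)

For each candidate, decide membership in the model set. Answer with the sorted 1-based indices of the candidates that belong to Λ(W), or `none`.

π⊥(n) = n₀ + n₁ζ³ + n₂ζ⁶ + n₃ζ⁹ where ζ = e^{iπ/4}.
candidate 1: n = (-1, -1, 1, 0) → π⊥ ≈ (-0.292893, -1.707107); max(|x|,|y|,|x±y|/√2) = 1.707107 > 1.5 ⇒ ∉ W
candidate 2: n = (0, -1, -1, 1) → π⊥ ≈ (+1.414214, +1.000000); max(|x|,|y|,|x±y|/√2) = 1.707107 > 1.5 ⇒ ∉ W
candidate 3: n = (-1, 0, -1, -1) → π⊥ ≈ (-1.707107, +0.292893); max(|x|,|y|,|x±y|/√2) = 1.707107 > 1.5 ⇒ ∉ W

none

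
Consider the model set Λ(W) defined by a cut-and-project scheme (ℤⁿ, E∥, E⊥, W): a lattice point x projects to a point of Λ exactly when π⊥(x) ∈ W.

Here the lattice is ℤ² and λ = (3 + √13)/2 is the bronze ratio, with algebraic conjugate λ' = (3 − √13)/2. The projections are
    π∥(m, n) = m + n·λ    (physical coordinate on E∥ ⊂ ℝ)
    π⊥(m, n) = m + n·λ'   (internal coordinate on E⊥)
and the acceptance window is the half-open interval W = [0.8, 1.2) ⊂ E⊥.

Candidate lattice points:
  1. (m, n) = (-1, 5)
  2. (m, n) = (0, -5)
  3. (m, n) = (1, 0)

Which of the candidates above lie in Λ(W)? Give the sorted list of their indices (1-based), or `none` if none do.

3

λ' = (3−√13)/2 ≈ -0.302776.
candidate 1: (m,n)=(-1,5) → π∥ = -1+5·λ ≈ 15.513878, π⊥ = -1+5·λ' ≈ -2.513878 ∉ [0.8, 1.2) ⇒ out
candidate 2: (m,n)=(0,-5) → π∥ = 0-5·λ ≈ -16.513878, π⊥ = 0-5·λ' ≈ 1.513878 ∉ [0.8, 1.2) ⇒ out
candidate 3: (m,n)=(1,0) → π∥ = 1+0·λ ≈ 1.000000, π⊥ = 1+0·λ' ≈ 1.000000 ∈ [0.8, 1.2) ⇒ IN Λ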